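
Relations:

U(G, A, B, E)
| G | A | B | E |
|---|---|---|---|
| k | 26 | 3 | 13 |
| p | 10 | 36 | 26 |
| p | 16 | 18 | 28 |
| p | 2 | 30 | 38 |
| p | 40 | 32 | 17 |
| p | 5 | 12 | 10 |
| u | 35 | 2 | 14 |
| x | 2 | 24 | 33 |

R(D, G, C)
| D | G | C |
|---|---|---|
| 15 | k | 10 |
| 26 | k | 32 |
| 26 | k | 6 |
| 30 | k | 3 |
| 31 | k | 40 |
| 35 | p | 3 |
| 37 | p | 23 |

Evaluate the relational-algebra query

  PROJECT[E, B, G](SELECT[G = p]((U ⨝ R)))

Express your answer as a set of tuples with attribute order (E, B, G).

{(10, 12, p), (17, 32, p), (26, 36, p), (28, 18, p), (38, 30, p)}

Natural join on G: {(k, 26, 3, 13, 15, 10), (k, 26, 3, 13, 26, 32), (k, 26, 3, 13, 26, 6), (k, 26, 3, 13, 30, 3), (k, 26, 3, 13, 31, 40), (p, 10, 36, 26, 35, 3), (p, 10, 36, 26, 37, 23), (p, 16, 18, 28, 35, 3), (p, 16, 18, 28, 37, 23), (p, 2, 30, 38, 35, 3), (p, 2, 30, 38, 37, 23), (p, 40, 32, 17, 35, 3), (p, 40, 32, 17, 37, 23), (p, 5, 12, 10, 35, 3), (p, 5, 12, 10, 37, 23)}
σ[G = p]: keep tuples satisfying G = p → {(p, 10, 36, 26, 35, 3), (p, 10, 36, 26, 37, 23), (p, 16, 18, 28, 35, 3), (p, 16, 18, 28, 37, 23), (p, 2, 30, 38, 35, 3), (p, 2, 30, 38, 37, 23), (p, 40, 32, 17, 35, 3), (p, 40, 32, 17, 37, 23), (p, 5, 12, 10, 35, 3), (p, 5, 12, 10, 37, 23)}
π_{E, B, G} gives {(10, 12, p), (17, 32, p), (26, 36, p), (28, 18, p), (38, 30, p)} (5 duplicate(s) eliminated).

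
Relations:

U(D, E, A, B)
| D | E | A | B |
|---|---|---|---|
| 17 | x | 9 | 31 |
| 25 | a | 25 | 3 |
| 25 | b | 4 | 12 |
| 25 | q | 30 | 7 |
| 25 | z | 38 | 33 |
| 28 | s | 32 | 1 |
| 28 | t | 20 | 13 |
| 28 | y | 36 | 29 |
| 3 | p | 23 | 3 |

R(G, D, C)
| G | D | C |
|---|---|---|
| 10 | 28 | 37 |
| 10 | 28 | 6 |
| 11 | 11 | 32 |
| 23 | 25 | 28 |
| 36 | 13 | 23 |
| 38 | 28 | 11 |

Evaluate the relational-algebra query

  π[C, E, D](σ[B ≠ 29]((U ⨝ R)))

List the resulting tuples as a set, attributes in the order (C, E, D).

Natural join on D: {(25, a, 25, 3, 23, 28), (25, b, 4, 12, 23, 28), (25, q, 30, 7, 23, 28), (25, z, 38, 33, 23, 28), (28, s, 32, 1, 10, 37), (28, s, 32, 1, 10, 6), (28, s, 32, 1, 38, 11), (28, t, 20, 13, 10, 37), (28, t, 20, 13, 10, 6), (28, t, 20, 13, 38, 11), (28, y, 36, 29, 10, 37), (28, y, 36, 29, 10, 6), (28, y, 36, 29, 38, 11)}
Selection B ≠ 29: {(25, a, 25, 3, 23, 28), (25, b, 4, 12, 23, 28), (25, q, 30, 7, 23, 28), (25, z, 38, 33, 23, 28), (28, s, 32, 1, 10, 37), (28, s, 32, 1, 10, 6), (28, s, 32, 1, 38, 11), (28, t, 20, 13, 10, 37), (28, t, 20, 13, 10, 6), (28, t, 20, 13, 38, 11)}
π[C, E, D]: project onto (C, E, D) → {(11, s, 28), (11, t, 28), (28, a, 25), (28, b, 25), (28, q, 25), (28, z, 25), (37, s, 28), (37, t, 28), (6, s, 28), (6, t, 28)}

{(11, s, 28), (11, t, 28), (28, a, 25), (28, b, 25), (28, q, 25), (28, z, 25), (37, s, 28), (37, t, 28), (6, s, 28), (6, t, 28)}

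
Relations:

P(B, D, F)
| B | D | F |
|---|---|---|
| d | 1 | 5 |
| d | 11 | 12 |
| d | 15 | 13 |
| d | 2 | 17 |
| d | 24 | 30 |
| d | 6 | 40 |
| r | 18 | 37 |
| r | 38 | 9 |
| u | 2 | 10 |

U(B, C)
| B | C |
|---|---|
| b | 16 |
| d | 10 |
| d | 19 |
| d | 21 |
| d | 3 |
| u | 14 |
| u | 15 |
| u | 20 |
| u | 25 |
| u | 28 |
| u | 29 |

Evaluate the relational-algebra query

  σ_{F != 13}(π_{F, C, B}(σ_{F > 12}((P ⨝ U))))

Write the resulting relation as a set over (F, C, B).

Natural join on B: {(d, 1, 5, 10), (d, 1, 5, 19), (d, 1, 5, 21), (d, 1, 5, 3), (d, 11, 12, 10), (d, 11, 12, 19), (d, 11, 12, 21), (d, 11, 12, 3), (d, 15, 13, 10), (d, 15, 13, 19), (d, 15, 13, 21), (d, 15, 13, 3), (d, 2, 17, 10), (d, 2, 17, 19), (d, 2, 17, 21), (d, 2, 17, 3), (d, 24, 30, 10), (d, 24, 30, 19), (d, 24, 30, 21), (d, 24, 30, 3), (d, 6, 40, 10), (d, 6, 40, 19), (d, 6, 40, 21), (d, 6, 40, 3), (u, 2, 10, 14), (u, 2, 10, 15), (u, 2, 10, 20), (u, 2, 10, 25), (u, 2, 10, 28), (u, 2, 10, 29)}
Selection F > 12: {(d, 15, 13, 10), (d, 15, 13, 19), (d, 15, 13, 21), (d, 15, 13, 3), (d, 2, 17, 10), (d, 2, 17, 19), (d, 2, 17, 21), (d, 2, 17, 3), (d, 24, 30, 10), (d, 24, 30, 19), (d, 24, 30, 21), (d, 24, 30, 3), (d, 6, 40, 10), (d, 6, 40, 19), (d, 6, 40, 21), (d, 6, 40, 3)}
π[F, C, B]: project onto (F, C, B) → {(13, 10, d), (13, 19, d), (13, 21, d), (13, 3, d), (17, 10, d), (17, 19, d), (17, 21, d), (17, 3, d), (30, 10, d), (30, 19, d), (30, 21, d), (30, 3, d), (40, 10, d), (40, 19, d), (40, 21, d), (40, 3, d)}
Selection F != 13: {(17, 10, d), (17, 19, d), (17, 21, d), (17, 3, d), (30, 10, d), (30, 19, d), (30, 21, d), (30, 3, d), (40, 10, d), (40, 19, d), (40, 21, d), (40, 3, d)}

{(17, 10, d), (17, 19, d), (17, 21, d), (17, 3, d), (30, 10, d), (30, 19, d), (30, 21, d), (30, 3, d), (40, 10, d), (40, 19, d), (40, 21, d), (40, 3, d)}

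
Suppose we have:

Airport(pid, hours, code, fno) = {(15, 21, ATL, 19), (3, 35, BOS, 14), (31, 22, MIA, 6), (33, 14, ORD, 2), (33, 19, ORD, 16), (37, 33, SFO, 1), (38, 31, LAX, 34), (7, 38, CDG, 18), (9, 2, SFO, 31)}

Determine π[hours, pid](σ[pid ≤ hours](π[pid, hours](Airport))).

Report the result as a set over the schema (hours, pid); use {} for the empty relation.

{(21, 15), (35, 3), (38, 7)}

π_{pid, hours} gives {(15, 21), (3, 35), (31, 22), (33, 14), (33, 19), (37, 33), (38, 31), (7, 38), (9, 2)}.
σ[pid ≤ hours]: keep tuples satisfying pid ≤ hours → {(15, 21), (3, 35), (7, 38)}
π_{hours, pid} gives {(21, 15), (35, 3), (38, 7)}.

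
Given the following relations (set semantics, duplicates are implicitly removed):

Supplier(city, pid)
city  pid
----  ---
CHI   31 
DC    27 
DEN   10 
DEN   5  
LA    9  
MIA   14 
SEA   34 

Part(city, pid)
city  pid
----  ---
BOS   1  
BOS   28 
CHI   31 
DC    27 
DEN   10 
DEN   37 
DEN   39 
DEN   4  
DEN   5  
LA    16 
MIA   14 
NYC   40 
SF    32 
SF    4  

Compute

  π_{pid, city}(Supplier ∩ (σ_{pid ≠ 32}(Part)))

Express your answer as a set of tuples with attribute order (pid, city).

{(10, DEN), (14, MIA), (27, DC), (31, CHI), (5, DEN)}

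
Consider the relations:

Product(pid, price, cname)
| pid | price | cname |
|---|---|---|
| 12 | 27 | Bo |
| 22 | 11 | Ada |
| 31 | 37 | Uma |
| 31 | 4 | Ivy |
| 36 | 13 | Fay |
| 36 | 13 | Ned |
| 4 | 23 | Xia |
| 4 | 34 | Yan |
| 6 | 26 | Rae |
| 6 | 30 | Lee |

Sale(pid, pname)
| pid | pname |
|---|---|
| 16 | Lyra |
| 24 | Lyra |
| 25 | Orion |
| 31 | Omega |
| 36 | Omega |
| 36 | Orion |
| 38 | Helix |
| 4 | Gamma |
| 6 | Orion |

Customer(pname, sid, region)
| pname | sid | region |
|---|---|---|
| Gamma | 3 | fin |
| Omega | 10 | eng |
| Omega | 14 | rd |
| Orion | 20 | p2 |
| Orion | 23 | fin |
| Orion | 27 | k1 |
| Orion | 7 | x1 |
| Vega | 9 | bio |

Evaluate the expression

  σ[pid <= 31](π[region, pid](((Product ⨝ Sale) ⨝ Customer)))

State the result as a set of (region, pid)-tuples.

Natural join on pid: {(31, 37, Uma, Omega), (31, 4, Ivy, Omega), (36, 13, Fay, Omega), (36, 13, Fay, Orion), (36, 13, Ned, Omega), (36, 13, Ned, Orion), (4, 23, Xia, Gamma), (4, 34, Yan, Gamma), (6, 26, Rae, Orion), (6, 30, Lee, Orion)}
Natural join on pname: {(31, 37, Uma, Omega, 10, eng), (31, 37, Uma, Omega, 14, rd), (31, 4, Ivy, Omega, 10, eng), (31, 4, Ivy, Omega, 14, rd), (36, 13, Fay, Omega, 10, eng), (36, 13, Fay, Omega, 14, rd), (36, 13, Fay, Orion, 20, p2), (36, 13, Fay, Orion, 23, fin), (36, 13, Fay, Orion, 27, k1), (36, 13, Fay, Orion, 7, x1), (36, 13, Ned, Omega, 10, eng), (36, 13, Ned, Omega, 14, rd), (36, 13, Ned, Orion, 20, p2), (36, 13, Ned, Orion, 23, fin), (36, 13, Ned, Orion, 27, k1), (36, 13, Ned, Orion, 7, x1), (4, 23, Xia, Gamma, 3, fin), (4, 34, Yan, Gamma, 3, fin), (6, 26, Rae, Orion, 20, p2), (6, 26, Rae, Orion, 23, fin), (6, 26, Rae, Orion, 27, k1), (6, 26, Rae, Orion, 7, x1), (6, 30, Lee, Orion, 20, p2), (6, 30, Lee, Orion, 23, fin), (6, 30, Lee, Orion, 27, k1), (6, 30, Lee, Orion, 7, x1)}
Keep only column(s) region, pid (13 duplicate(s) eliminated): {(eng, 31), (eng, 36), (fin, 36), (fin, 4), (fin, 6), (k1, 36), (k1, 6), (p2, 36), (p2, 6), (rd, 31), (rd, 36), (x1, 36), (x1, 6)}
Filtering on pid <= 31 leaves {(eng, 31), (fin, 4), (fin, 6), (k1, 6), (p2, 6), (rd, 31), (x1, 6)}.

{(eng, 31), (fin, 4), (fin, 6), (k1, 6), (p2, 6), (rd, 31), (x1, 6)}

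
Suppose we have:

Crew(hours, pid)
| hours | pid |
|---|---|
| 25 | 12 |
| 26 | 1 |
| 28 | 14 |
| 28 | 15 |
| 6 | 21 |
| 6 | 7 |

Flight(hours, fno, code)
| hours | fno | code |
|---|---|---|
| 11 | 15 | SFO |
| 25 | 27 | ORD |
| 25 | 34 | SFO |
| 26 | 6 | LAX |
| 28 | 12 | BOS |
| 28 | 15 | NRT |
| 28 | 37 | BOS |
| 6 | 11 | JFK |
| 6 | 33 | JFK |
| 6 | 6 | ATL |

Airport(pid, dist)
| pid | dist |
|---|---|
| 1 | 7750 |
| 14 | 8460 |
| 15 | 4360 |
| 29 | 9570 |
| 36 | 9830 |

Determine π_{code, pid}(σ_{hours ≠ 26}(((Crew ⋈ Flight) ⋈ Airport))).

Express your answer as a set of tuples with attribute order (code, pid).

Joining Crew and Flight on hours yields {(25, 12, 27, ORD), (25, 12, 34, SFO), (26, 1, 6, LAX), (28, 14, 12, BOS), (28, 14, 15, NRT), (28, 14, 37, BOS), (28, 15, 12, BOS), (28, 15, 15, NRT), (28, 15, 37, BOS), (6, 21, 11, JFK), (6, 21, 33, JFK), (6, 21, 6, ATL), (6, 7, 11, JFK), (6, 7, 33, JFK), (6, 7, 6, ATL)}.
Joining (Crew ⋈ Flight) and Airport on pid yields {(26, 1, 6, LAX, 7750), (28, 14, 12, BOS, 8460), (28, 14, 15, NRT, 8460), (28, 14, 37, BOS, 8460), (28, 15, 12, BOS, 4360), (28, 15, 15, NRT, 4360), (28, 15, 37, BOS, 4360)}.
Apply σ_{hours ≠ 26}; surviving tuples: {(28, 14, 12, BOS, 8460), (28, 14, 15, NRT, 8460), (28, 14, 37, BOS, 8460), (28, 15, 12, BOS, 4360), (28, 15, 15, NRT, 4360), (28, 15, 37, BOS, 4360)}
Projecting to code, pid (2 duplicate(s) eliminated): {(BOS, 14), (BOS, 15), (NRT, 14), (NRT, 15)}

{(BOS, 14), (BOS, 15), (NRT, 14), (NRT, 15)}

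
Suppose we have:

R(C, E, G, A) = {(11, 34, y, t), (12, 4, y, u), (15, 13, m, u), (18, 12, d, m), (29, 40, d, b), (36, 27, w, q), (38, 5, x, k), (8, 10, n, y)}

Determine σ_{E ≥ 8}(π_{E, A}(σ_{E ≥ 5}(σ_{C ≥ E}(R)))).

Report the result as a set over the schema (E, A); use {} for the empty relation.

{(12, m), (13, u), (27, q)}

σ[C ≥ E]: keep tuples satisfying C ≥ E → {(12, 4, y, u), (15, 13, m, u), (18, 12, d, m), (36, 27, w, q), (38, 5, x, k)}
σ[E ≥ 5]: keep tuples satisfying E ≥ 5 → {(15, 13, m, u), (18, 12, d, m), (36, 27, w, q), (38, 5, x, k)}
π_{E, A} gives {(12, m), (13, u), (27, q), (5, k)}.
σ[E ≥ 8]: keep tuples satisfying E ≥ 8 → {(12, m), (13, u), (27, q)}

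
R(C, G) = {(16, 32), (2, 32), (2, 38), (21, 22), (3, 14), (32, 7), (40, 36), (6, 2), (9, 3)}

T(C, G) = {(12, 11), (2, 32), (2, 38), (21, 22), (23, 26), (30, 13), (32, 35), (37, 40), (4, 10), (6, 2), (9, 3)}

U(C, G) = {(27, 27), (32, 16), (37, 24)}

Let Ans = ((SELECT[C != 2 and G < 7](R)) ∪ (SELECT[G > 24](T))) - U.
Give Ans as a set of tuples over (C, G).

{(2, 32), (2, 38), (23, 26), (32, 35), (37, 40), (6, 2), (9, 3)}

σ[C != 2 and G < 7]: keep tuples satisfying C != 2 and G < 7 → {(6, 2), (9, 3)}
σ[G > 24]: keep tuples satisfying G > 24 → {(2, 32), (2, 38), (23, 26), (32, 35), (37, 40)}
Set union of the two operands is {(2, 32), (2, 38), (23, 26), (32, 35), (37, 40), (6, 2), (9, 3)}.
Set difference of the two operands is {(2, 32), (2, 38), (23, 26), (32, 35), (37, 40), (6, 2), (9, 3)}.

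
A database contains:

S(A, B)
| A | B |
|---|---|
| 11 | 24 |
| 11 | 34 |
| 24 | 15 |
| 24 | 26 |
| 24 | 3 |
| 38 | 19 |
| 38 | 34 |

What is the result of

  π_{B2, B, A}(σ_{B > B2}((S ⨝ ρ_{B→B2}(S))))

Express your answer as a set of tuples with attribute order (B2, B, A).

ρ[B→B2]: schema becomes (A, B2); tuples unchanged.
Joining S and ρ_{B→B2}(S) on A yields {(11, 24, 24), (11, 24, 34), (11, 34, 24), (11, 34, 34), (24, 15, 15), (24, 15, 26), (24, 15, 3), (24, 26, 15), (24, 26, 26), (24, 26, 3), (24, 3, 15), (24, 3, 26), (24, 3, 3), (38, 19, 19), (38, 19, 34), (38, 34, 19), (38, 34, 34)}.
Filtering on B > B2 leaves {(11, 34, 24), (24, 15, 3), (24, 26, 15), (24, 26, 3), (38, 34, 19)}.
Keep only column(s) B2, B, A: {(15, 26, 24), (19, 34, 38), (24, 34, 11), (3, 15, 24), (3, 26, 24)}

{(15, 26, 24), (19, 34, 38), (24, 34, 11), (3, 15, 24), (3, 26, 24)}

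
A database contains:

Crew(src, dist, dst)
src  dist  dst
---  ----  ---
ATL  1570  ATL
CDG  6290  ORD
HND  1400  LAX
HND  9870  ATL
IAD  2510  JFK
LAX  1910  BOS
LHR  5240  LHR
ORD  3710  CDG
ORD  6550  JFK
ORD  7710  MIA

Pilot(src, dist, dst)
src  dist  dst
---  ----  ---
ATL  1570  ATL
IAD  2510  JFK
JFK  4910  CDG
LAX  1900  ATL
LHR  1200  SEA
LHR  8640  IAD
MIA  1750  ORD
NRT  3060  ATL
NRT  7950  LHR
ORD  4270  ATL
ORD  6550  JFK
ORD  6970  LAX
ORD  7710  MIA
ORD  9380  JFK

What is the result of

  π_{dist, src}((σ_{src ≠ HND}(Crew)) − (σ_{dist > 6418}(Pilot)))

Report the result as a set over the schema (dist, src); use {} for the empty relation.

{(1570, ATL), (1910, LAX), (2510, IAD), (3710, ORD), (5240, LHR), (6290, CDG)}

Selection src ≠ HND: {(ATL, 1570, ATL), (CDG, 6290, ORD), (IAD, 2510, JFK), (LAX, 1910, BOS), (LHR, 5240, LHR), (ORD, 3710, CDG), (ORD, 6550, JFK), (ORD, 7710, MIA)}
Selection dist > 6418: {(LHR, 8640, IAD), (NRT, 7950, LHR), (ORD, 6550, JFK), (ORD, 6970, LAX), (ORD, 7710, MIA), (ORD, 9380, JFK)}
Taking the difference: {(ATL, 1570, ATL), (CDG, 6290, ORD), (IAD, 2510, JFK), (LAX, 1910, BOS), (LHR, 5240, LHR), (ORD, 3710, CDG)}
π[dist, src]: project onto (dist, src) → {(1570, ATL), (1910, LAX), (2510, IAD), (3710, ORD), (5240, LHR), (6290, CDG)}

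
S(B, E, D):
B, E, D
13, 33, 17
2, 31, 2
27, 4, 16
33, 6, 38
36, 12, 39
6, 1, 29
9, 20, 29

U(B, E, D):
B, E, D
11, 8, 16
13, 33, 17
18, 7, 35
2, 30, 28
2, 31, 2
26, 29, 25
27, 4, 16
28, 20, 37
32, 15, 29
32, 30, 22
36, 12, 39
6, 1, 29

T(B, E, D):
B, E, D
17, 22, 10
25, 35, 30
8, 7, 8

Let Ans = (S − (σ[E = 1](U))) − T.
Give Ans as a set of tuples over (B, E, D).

σ[E = 1]: keep tuples satisfying E = 1 → {(6, 1, 29)}
Difference: {(13, 33, 17), (2, 31, 2), (27, 4, 16), (33, 6, 38), (36, 12, 39), (6, 1, 29), (9, 20, 29)} with {(6, 1, 29)} → {(13, 33, 17), (2, 31, 2), (27, 4, 16), (33, 6, 38), (36, 12, 39), (9, 20, 29)}
Difference: {(13, 33, 17), (2, 31, 2), (27, 4, 16), (33, 6, 38), (36, 12, 39), (9, 20, 29)} with {(17, 22, 10), (25, 35, 30), (8, 7, 8)} → {(13, 33, 17), (2, 31, 2), (27, 4, 16), (33, 6, 38), (36, 12, 39), (9, 20, 29)}

{(13, 33, 17), (2, 31, 2), (27, 4, 16), (33, 6, 38), (36, 12, 39), (9, 20, 29)}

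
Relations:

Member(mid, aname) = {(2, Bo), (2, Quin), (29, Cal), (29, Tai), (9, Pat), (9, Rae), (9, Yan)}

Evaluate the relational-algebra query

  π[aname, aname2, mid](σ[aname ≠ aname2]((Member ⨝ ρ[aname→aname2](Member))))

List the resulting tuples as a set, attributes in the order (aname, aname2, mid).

{(Bo, Quin, 2), (Cal, Tai, 29), (Pat, Rae, 9), (Pat, Yan, 9), (Quin, Bo, 2), (Rae, Pat, 9), (Rae, Yan, 9), (Tai, Cal, 29), (Yan, Pat, 9), (Yan, Rae, 9)}

ρ[aname→aname2]: schema becomes (mid, aname2); tuples unchanged.
Natural join on mid: {(2, Bo, Bo), (2, Bo, Quin), (2, Quin, Bo), (2, Quin, Quin), (29, Cal, Cal), (29, Cal, Tai), (29, Tai, Cal), (29, Tai, Tai), (9, Pat, Pat), (9, Pat, Rae), (9, Pat, Yan), (9, Rae, Pat), (9, Rae, Rae), (9, Rae, Yan), (9, Yan, Pat), (9, Yan, Rae), (9, Yan, Yan)}
σ[aname ≠ aname2]: keep tuples satisfying aname ≠ aname2 → {(2, Bo, Quin), (2, Quin, Bo), (29, Cal, Tai), (29, Tai, Cal), (9, Pat, Rae), (9, Pat, Yan), (9, Rae, Pat), (9, Rae, Yan), (9, Yan, Pat), (9, Yan, Rae)}
π_{aname, aname2, mid} gives {(Bo, Quin, 2), (Cal, Tai, 29), (Pat, Rae, 9), (Pat, Yan, 9), (Quin, Bo, 2), (Rae, Pat, 9), (Rae, Yan, 9), (Tai, Cal, 29), (Yan, Pat, 9), (Yan, Rae, 9)}.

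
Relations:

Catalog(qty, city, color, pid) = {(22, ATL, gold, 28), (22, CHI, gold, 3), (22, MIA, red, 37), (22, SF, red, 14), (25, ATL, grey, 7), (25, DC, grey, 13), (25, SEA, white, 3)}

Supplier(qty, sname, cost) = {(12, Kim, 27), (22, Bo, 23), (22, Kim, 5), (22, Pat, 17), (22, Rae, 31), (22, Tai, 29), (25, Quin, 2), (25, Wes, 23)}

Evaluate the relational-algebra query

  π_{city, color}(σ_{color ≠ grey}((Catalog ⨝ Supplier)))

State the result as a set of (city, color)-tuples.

Natural join on qty: {(22, ATL, gold, 28, Bo, 23), (22, ATL, gold, 28, Kim, 5), (22, ATL, gold, 28, Pat, 17), (22, ATL, gold, 28, Rae, 31), (22, ATL, gold, 28, Tai, 29), (22, CHI, gold, 3, Bo, 23), (22, CHI, gold, 3, Kim, 5), (22, CHI, gold, 3, Pat, 17), (22, CHI, gold, 3, Rae, 31), (22, CHI, gold, 3, Tai, 29), (22, MIA, red, 37, Bo, 23), (22, MIA, red, 37, Kim, 5), (22, MIA, red, 37, Pat, 17), (22, MIA, red, 37, Rae, 31), (22, MIA, red, 37, Tai, 29), (22, SF, red, 14, Bo, 23), (22, SF, red, 14, Kim, 5), (22, SF, red, 14, Pat, 17), (22, SF, red, 14, Rae, 31), (22, SF, red, 14, Tai, 29), (25, ATL, grey, 7, Quin, 2), (25, ATL, grey, 7, Wes, 23), (25, DC, grey, 13, Quin, 2), (25, DC, grey, 13, Wes, 23), (25, SEA, white, 3, Quin, 2), (25, SEA, white, 3, Wes, 23)}
Apply σ_{color ≠ grey}; surviving tuples: {(22, ATL, gold, 28, Bo, 23), (22, ATL, gold, 28, Kim, 5), (22, ATL, gold, 28, Pat, 17), (22, ATL, gold, 28, Rae, 31), (22, ATL, gold, 28, Tai, 29), (22, CHI, gold, 3, Bo, 23), (22, CHI, gold, 3, Kim, 5), (22, CHI, gold, 3, Pat, 17), (22, CHI, gold, 3, Rae, 31), (22, CHI, gold, 3, Tai, 29), (22, MIA, red, 37, Bo, 23), (22, MIA, red, 37, Kim, 5), (22, MIA, red, 37, Pat, 17), (22, MIA, red, 37, Rae, 31), (22, MIA, red, 37, Tai, 29), (22, SF, red, 14, Bo, 23), (22, SF, red, 14, Kim, 5), (22, SF, red, 14, Pat, 17), (22, SF, red, 14, Rae, 31), (22, SF, red, 14, Tai, 29), (25, SEA, white, 3, Quin, 2), (25, SEA, white, 3, Wes, 23)}
π[city, color]: project onto (city, color) (17 duplicate(s) eliminated) → {(ATL, gold), (CHI, gold), (MIA, red), (SEA, white), (SF, red)}

{(ATL, gold), (CHI, gold), (MIA, red), (SEA, white), (SF, red)}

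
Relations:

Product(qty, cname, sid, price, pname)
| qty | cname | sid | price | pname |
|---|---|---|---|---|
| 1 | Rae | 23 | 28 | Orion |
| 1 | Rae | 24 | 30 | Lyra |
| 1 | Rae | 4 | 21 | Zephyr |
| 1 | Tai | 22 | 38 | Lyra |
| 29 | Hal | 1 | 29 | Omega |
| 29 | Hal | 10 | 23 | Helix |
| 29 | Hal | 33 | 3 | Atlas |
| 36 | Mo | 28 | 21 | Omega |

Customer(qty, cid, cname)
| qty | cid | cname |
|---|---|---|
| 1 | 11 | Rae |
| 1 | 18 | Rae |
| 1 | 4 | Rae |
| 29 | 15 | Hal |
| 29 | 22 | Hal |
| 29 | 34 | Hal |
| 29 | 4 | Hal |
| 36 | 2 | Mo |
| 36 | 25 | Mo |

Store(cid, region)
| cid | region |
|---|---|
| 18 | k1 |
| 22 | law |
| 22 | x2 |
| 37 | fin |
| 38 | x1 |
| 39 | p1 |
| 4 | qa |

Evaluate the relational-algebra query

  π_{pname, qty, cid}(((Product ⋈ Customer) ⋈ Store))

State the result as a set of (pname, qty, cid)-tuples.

Joining Product and Customer on qty, cname yields {(1, Rae, 23, 28, Orion, 11), (1, Rae, 23, 28, Orion, 18), (1, Rae, 23, 28, Orion, 4), (1, Rae, 24, 30, Lyra, 11), (1, Rae, 24, 30, Lyra, 18), (1, Rae, 24, 30, Lyra, 4), (1, Rae, 4, 21, Zephyr, 11), (1, Rae, 4, 21, Zephyr, 18), (1, Rae, 4, 21, Zephyr, 4), (29, Hal, 1, 29, Omega, 15), (29, Hal, 1, 29, Omega, 22), (29, Hal, 1, 29, Omega, 34), (29, Hal, 1, 29, Omega, 4), (29, Hal, 10, 23, Helix, 15), (29, Hal, 10, 23, Helix, 22), (29, Hal, 10, 23, Helix, 34), (29, Hal, 10, 23, Helix, 4), (29, Hal, 33, 3, Atlas, 15), (29, Hal, 33, 3, Atlas, 22), (29, Hal, 33, 3, Atlas, 34), (29, Hal, 33, 3, Atlas, 4), (36, Mo, 28, 21, Omega, 2), (36, Mo, 28, 21, Omega, 25)}.
Joining (Product ⋈ Customer) and Store on cid yields {(1, Rae, 23, 28, Orion, 18, k1), (1, Rae, 23, 28, Orion, 4, qa), (1, Rae, 24, 30, Lyra, 18, k1), (1, Rae, 24, 30, Lyra, 4, qa), (1, Rae, 4, 21, Zephyr, 18, k1), (1, Rae, 4, 21, Zephyr, 4, qa), (29, Hal, 1, 29, Omega, 22, law), (29, Hal, 1, 29, Omega, 22, x2), (29, Hal, 1, 29, Omega, 4, qa), (29, Hal, 10, 23, Helix, 22, law), (29, Hal, 10, 23, Helix, 22, x2), (29, Hal, 10, 23, Helix, 4, qa), (29, Hal, 33, 3, Atlas, 22, law), (29, Hal, 33, 3, Atlas, 22, x2), (29, Hal, 33, 3, Atlas, 4, qa)}.
Projecting to pname, qty, cid (3 duplicate(s) eliminated): {(Atlas, 29, 22), (Atlas, 29, 4), (Helix, 29, 22), (Helix, 29, 4), (Lyra, 1, 18), (Lyra, 1, 4), (Omega, 29, 22), (Omega, 29, 4), (Orion, 1, 18), (Orion, 1, 4), (Zephyr, 1, 18), (Zephyr, 1, 4)}

{(Atlas, 29, 22), (Atlas, 29, 4), (Helix, 29, 22), (Helix, 29, 4), (Lyra, 1, 18), (Lyra, 1, 4), (Omega, 29, 22), (Omega, 29, 4), (Orion, 1, 18), (Orion, 1, 4), (Zephyr, 1, 18), (Zephyr, 1, 4)}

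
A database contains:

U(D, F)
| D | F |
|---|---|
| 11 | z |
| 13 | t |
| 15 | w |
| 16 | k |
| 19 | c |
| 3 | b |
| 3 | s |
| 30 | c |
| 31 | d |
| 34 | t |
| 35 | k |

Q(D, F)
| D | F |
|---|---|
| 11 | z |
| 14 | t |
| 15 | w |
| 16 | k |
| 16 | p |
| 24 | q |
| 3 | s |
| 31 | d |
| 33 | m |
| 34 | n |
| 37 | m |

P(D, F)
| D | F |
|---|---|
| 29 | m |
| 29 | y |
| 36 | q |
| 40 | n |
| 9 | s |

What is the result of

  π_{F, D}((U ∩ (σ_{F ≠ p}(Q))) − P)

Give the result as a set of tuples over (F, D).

σ[F ≠ p]: keep tuples satisfying F ≠ p → {(11, z), (14, t), (15, w), (16, k), (24, q), (3, s), (31, d), (33, m), (34, n), (37, m)}
Intersection: {(11, z), (13, t), (15, w), (16, k), (19, c), (3, b), (3, s), (30, c), (31, d), (34, t), (35, k)} with {(11, z), (14, t), (15, w), (16, k), (24, q), (3, s), (31, d), (33, m), (34, n), (37, m)} → {(11, z), (15, w), (16, k), (3, s), (31, d)}
Difference: {(11, z), (15, w), (16, k), (3, s), (31, d)} with {(29, m), (29, y), (36, q), (40, n), (9, s)} → {(11, z), (15, w), (16, k), (3, s), (31, d)}
Projecting to F, D: {(d, 31), (k, 16), (s, 3), (w, 15), (z, 11)}

{(d, 31), (k, 16), (s, 3), (w, 15), (z, 11)}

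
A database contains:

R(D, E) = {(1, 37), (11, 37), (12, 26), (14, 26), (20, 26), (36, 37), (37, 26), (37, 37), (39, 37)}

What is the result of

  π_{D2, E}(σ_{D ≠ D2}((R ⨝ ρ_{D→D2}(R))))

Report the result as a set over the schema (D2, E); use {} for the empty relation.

{(1, 37), (11, 37), (12, 26), (14, 26), (20, 26), (36, 37), (37, 26), (37, 37), (39, 37)}

ρ[D→D2]: schema becomes (D2, E); tuples unchanged.
R ⋈ ρ_{D→D2}(R) (natural join on E): {(1, 37, 1), (1, 37, 11), (1, 37, 36), (1, 37, 37), (1, 37, 39), (11, 37, 1), (11, 37, 11), (11, 37, 36), (11, 37, 37), (11, 37, 39), (12, 26, 12), (12, 26, 14), (12, 26, 20), (12, 26, 37), (14, 26, 12), (14, 26, 14), (14, 26, 20), (14, 26, 37), (20, 26, 12), (20, 26, 14), (20, 26, 20), (20, 26, 37), (36, 37, 1), (36, 37, 11), (36, 37, 36), (36, 37, 37), (36, 37, 39), (37, 26, 12), (37, 26, 14), (37, 26, 20), (37, 26, 37), (37, 37, 1), (37, 37, 11), (37, 37, 36), (37, 37, 37), (37, 37, 39), (39, 37, 1), (39, 37, 11), (39, 37, 36), (39, 37, 37), (39, 37, 39)}
Filtering on D ≠ D2 leaves {(1, 37, 11), (1, 37, 36), (1, 37, 37), (1, 37, 39), (11, 37, 1), (11, 37, 36), (11, 37, 37), (11, 37, 39), (12, 26, 14), (12, 26, 20), (12, 26, 37), (14, 26, 12), (14, 26, 20), (14, 26, 37), (20, 26, 12), (20, 26, 14), (20, 26, 37), (36, 37, 1), (36, 37, 11), (36, 37, 37), (36, 37, 39), (37, 26, 12), (37, 26, 14), (37, 26, 20), (37, 37, 1), (37, 37, 11), (37, 37, 36), (37, 37, 39), (39, 37, 1), (39, 37, 11), (39, 37, 36), (39, 37, 37)}.
Projecting to D2, E (23 duplicate(s) eliminated): {(1, 37), (11, 37), (12, 26), (14, 26), (20, 26), (36, 37), (37, 26), (37, 37), (39, 37)}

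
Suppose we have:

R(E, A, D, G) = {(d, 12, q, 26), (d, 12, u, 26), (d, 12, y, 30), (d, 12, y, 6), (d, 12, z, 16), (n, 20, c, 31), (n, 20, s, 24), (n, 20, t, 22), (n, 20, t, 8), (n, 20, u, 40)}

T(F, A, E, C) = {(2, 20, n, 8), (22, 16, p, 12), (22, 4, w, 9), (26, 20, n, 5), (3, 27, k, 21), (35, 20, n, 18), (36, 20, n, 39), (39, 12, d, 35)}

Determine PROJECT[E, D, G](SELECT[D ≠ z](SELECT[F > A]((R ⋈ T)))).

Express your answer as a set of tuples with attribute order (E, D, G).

{(d, q, 26), (d, u, 26), (d, y, 30), (d, y, 6), (n, c, 31), (n, s, 24), (n, t, 22), (n, t, 8), (n, u, 40)}

R ⋈ T (natural join on E, A): {(d, 12, q, 26, 39, 35), (d, 12, u, 26, 39, 35), (d, 12, y, 30, 39, 35), (d, 12, y, 6, 39, 35), (d, 12, z, 16, 39, 35), (n, 20, c, 31, 2, 8), (n, 20, c, 31, 26, 5), (n, 20, c, 31, 35, 18), (n, 20, c, 31, 36, 39), (n, 20, s, 24, 2, 8), (n, 20, s, 24, 26, 5), (n, 20, s, 24, 35, 18), (n, 20, s, 24, 36, 39), (n, 20, t, 22, 2, 8), (n, 20, t, 22, 26, 5), (n, 20, t, 22, 35, 18), (n, 20, t, 22, 36, 39), (n, 20, t, 8, 2, 8), (n, 20, t, 8, 26, 5), (n, 20, t, 8, 35, 18), (n, 20, t, 8, 36, 39), (n, 20, u, 40, 2, 8), (n, 20, u, 40, 26, 5), (n, 20, u, 40, 35, 18), (n, 20, u, 40, 36, 39)}
Apply σ_{F > A}; surviving tuples: {(d, 12, q, 26, 39, 35), (d, 12, u, 26, 39, 35), (d, 12, y, 30, 39, 35), (d, 12, y, 6, 39, 35), (d, 12, z, 16, 39, 35), (n, 20, c, 31, 26, 5), (n, 20, c, 31, 35, 18), (n, 20, c, 31, 36, 39), (n, 20, s, 24, 26, 5), (n, 20, s, 24, 35, 18), (n, 20, s, 24, 36, 39), (n, 20, t, 22, 26, 5), (n, 20, t, 22, 35, 18), (n, 20, t, 22, 36, 39), (n, 20, t, 8, 26, 5), (n, 20, t, 8, 35, 18), (n, 20, t, 8, 36, 39), (n, 20, u, 40, 26, 5), (n, 20, u, 40, 35, 18), (n, 20, u, 40, 36, 39)}
Apply σ_{D ≠ z}; surviving tuples: {(d, 12, q, 26, 39, 35), (d, 12, u, 26, 39, 35), (d, 12, y, 30, 39, 35), (d, 12, y, 6, 39, 35), (n, 20, c, 31, 26, 5), (n, 20, c, 31, 35, 18), (n, 20, c, 31, 36, 39), (n, 20, s, 24, 26, 5), (n, 20, s, 24, 35, 18), (n, 20, s, 24, 36, 39), (n, 20, t, 22, 26, 5), (n, 20, t, 22, 35, 18), (n, 20, t, 22, 36, 39), (n, 20, t, 8, 26, 5), (n, 20, t, 8, 35, 18), (n, 20, t, 8, 36, 39), (n, 20, u, 40, 26, 5), (n, 20, u, 40, 35, 18), (n, 20, u, 40, 36, 39)}
Keep only column(s) E, D, G (10 duplicate(s) eliminated): {(d, q, 26), (d, u, 26), (d, y, 30), (d, y, 6), (n, c, 31), (n, s, 24), (n, t, 22), (n, t, 8), (n, u, 40)}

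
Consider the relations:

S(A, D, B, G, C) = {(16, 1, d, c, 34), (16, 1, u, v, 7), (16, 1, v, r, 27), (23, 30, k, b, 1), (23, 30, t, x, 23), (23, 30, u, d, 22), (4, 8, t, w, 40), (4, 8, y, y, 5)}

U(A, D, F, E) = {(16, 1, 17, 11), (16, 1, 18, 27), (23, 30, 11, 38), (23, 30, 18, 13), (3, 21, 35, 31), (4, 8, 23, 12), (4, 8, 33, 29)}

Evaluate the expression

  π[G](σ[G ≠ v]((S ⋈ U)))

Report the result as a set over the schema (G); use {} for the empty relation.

{b, c, d, r, w, x, y}

Natural join on A, D: {(16, 1, d, c, 34, 17, 11), (16, 1, d, c, 34, 18, 27), (16, 1, u, v, 7, 17, 11), (16, 1, u, v, 7, 18, 27), (16, 1, v, r, 27, 17, 11), (16, 1, v, r, 27, 18, 27), (23, 30, k, b, 1, 11, 38), (23, 30, k, b, 1, 18, 13), (23, 30, t, x, 23, 11, 38), (23, 30, t, x, 23, 18, 13), (23, 30, u, d, 22, 11, 38), (23, 30, u, d, 22, 18, 13), (4, 8, t, w, 40, 23, 12), (4, 8, t, w, 40, 33, 29), (4, 8, y, y, 5, 23, 12), (4, 8, y, y, 5, 33, 29)}
Apply σ_{G ≠ v}; surviving tuples: {(16, 1, d, c, 34, 17, 11), (16, 1, d, c, 34, 18, 27), (16, 1, v, r, 27, 17, 11), (16, 1, v, r, 27, 18, 27), (23, 30, k, b, 1, 11, 38), (23, 30, k, b, 1, 18, 13), (23, 30, t, x, 23, 11, 38), (23, 30, t, x, 23, 18, 13), (23, 30, u, d, 22, 11, 38), (23, 30, u, d, 22, 18, 13), (4, 8, t, w, 40, 23, 12), (4, 8, t, w, 40, 33, 29), (4, 8, y, y, 5, 23, 12), (4, 8, y, y, 5, 33, 29)}
π_{G} gives {b, c, d, r, w, x, y} (7 duplicate(s) eliminated).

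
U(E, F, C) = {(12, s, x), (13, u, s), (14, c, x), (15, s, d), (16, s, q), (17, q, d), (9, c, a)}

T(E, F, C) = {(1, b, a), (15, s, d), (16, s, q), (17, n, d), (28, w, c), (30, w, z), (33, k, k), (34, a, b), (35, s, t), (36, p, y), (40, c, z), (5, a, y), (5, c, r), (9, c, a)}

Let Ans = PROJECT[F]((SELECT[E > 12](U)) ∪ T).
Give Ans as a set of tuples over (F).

Apply σ_{E > 12}; surviving tuples: {(13, u, s), (14, c, x), (15, s, d), (16, s, q), (17, q, d)}
Taking the union: {(1, b, a), (13, u, s), (14, c, x), (15, s, d), (16, s, q), (17, n, d), (17, q, d), (28, w, c), (30, w, z), (33, k, k), (34, a, b), (35, s, t), (36, p, y), (40, c, z), (5, a, y), (5, c, r), (9, c, a)}
π[F]: project onto (F) (7 duplicate(s) eliminated) → {a, b, c, k, n, p, q, s, u, w}

{a, b, c, k, n, p, q, s, u, w}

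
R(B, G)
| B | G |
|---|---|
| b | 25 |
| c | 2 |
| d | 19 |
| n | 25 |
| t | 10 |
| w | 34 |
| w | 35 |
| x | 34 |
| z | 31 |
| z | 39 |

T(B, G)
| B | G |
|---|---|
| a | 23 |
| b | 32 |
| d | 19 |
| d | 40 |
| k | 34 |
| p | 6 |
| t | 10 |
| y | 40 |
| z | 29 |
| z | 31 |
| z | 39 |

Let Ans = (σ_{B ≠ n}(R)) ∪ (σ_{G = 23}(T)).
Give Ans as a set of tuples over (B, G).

{(a, 23), (b, 25), (c, 2), (d, 19), (t, 10), (w, 34), (w, 35), (x, 34), (z, 31), (z, 39)}

Apply σ_{B ≠ n}; surviving tuples: {(b, 25), (c, 2), (d, 19), (t, 10), (w, 34), (w, 35), (x, 34), (z, 31), (z, 39)}
Apply σ_{G = 23}; surviving tuples: {(a, 23)}
Set union of the two operands is {(a, 23), (b, 25), (c, 2), (d, 19), (t, 10), (w, 34), (w, 35), (x, 34), (z, 31), (z, 39)}.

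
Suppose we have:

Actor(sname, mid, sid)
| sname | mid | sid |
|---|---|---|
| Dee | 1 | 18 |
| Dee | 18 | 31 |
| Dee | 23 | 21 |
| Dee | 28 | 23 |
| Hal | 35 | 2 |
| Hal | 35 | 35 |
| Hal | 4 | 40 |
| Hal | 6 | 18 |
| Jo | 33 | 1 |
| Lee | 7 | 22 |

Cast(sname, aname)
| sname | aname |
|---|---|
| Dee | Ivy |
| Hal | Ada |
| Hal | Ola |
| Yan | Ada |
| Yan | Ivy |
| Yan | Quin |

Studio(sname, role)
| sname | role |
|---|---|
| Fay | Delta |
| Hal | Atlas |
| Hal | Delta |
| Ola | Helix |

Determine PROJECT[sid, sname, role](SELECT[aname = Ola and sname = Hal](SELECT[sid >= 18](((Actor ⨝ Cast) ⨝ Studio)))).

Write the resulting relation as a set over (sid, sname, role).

{(18, Hal, Atlas), (18, Hal, Delta), (35, Hal, Atlas), (35, Hal, Delta), (40, Hal, Atlas), (40, Hal, Delta)}

Natural join on sname: {(Dee, 1, 18, Ivy), (Dee, 18, 31, Ivy), (Dee, 23, 21, Ivy), (Dee, 28, 23, Ivy), (Hal, 35, 2, Ada), (Hal, 35, 2, Ola), (Hal, 35, 35, Ada), (Hal, 35, 35, Ola), (Hal, 4, 40, Ada), (Hal, 4, 40, Ola), (Hal, 6, 18, Ada), (Hal, 6, 18, Ola)}
Natural join on sname: {(Hal, 35, 2, Ada, Atlas), (Hal, 35, 2, Ada, Delta), (Hal, 35, 2, Ola, Atlas), (Hal, 35, 2, Ola, Delta), (Hal, 35, 35, Ada, Atlas), (Hal, 35, 35, Ada, Delta), (Hal, 35, 35, Ola, Atlas), (Hal, 35, 35, Ola, Delta), (Hal, 4, 40, Ada, Atlas), (Hal, 4, 40, Ada, Delta), (Hal, 4, 40, Ola, Atlas), (Hal, 4, 40, Ola, Delta), (Hal, 6, 18, Ada, Atlas), (Hal, 6, 18, Ada, Delta), (Hal, 6, 18, Ola, Atlas), (Hal, 6, 18, Ola, Delta)}
Apply σ_{sid >= 18}; surviving tuples: {(Hal, 35, 35, Ada, Atlas), (Hal, 35, 35, Ada, Delta), (Hal, 35, 35, Ola, Atlas), (Hal, 35, 35, Ola, Delta), (Hal, 4, 40, Ada, Atlas), (Hal, 4, 40, Ada, Delta), (Hal, 4, 40, Ola, Atlas), (Hal, 4, 40, Ola, Delta), (Hal, 6, 18, Ada, Atlas), (Hal, 6, 18, Ada, Delta), (Hal, 6, 18, Ola, Atlas), (Hal, 6, 18, Ola, Delta)}
Apply σ_{aname = Ola and sname = Hal}; surviving tuples: {(Hal, 35, 35, Ola, Atlas), (Hal, 35, 35, Ola, Delta), (Hal, 4, 40, Ola, Atlas), (Hal, 4, 40, Ola, Delta), (Hal, 6, 18, Ola, Atlas), (Hal, 6, 18, Ola, Delta)}
Projecting to sid, sname, role: {(18, Hal, Atlas), (18, Hal, Delta), (35, Hal, Atlas), (35, Hal, Delta), (40, Hal, Atlas), (40, Hal, Delta)}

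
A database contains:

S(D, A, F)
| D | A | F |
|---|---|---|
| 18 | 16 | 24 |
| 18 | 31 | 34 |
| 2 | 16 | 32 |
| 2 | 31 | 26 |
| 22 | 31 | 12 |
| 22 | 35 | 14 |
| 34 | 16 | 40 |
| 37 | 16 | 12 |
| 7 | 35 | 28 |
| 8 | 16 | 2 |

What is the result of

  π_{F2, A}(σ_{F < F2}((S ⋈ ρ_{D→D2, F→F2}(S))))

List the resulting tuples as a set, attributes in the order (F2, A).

{(12, 16), (24, 16), (26, 31), (28, 35), (32, 16), (34, 31), (40, 16)}

ρ[D→D2, F→F2]: schema becomes (D2, A, F2); tuples unchanged.
Natural join on A: {(18, 16, 24, 18, 24), (18, 16, 24, 2, 32), (18, 16, 24, 34, 40), (18, 16, 24, 37, 12), (18, 16, 24, 8, 2), (18, 31, 34, 18, 34), (18, 31, 34, 2, 26), (18, 31, 34, 22, 12), (2, 16, 32, 18, 24), (2, 16, 32, 2, 32), (2, 16, 32, 34, 40), (2, 16, 32, 37, 12), (2, 16, 32, 8, 2), (2, 31, 26, 18, 34), (2, 31, 26, 2, 26), (2, 31, 26, 22, 12), (22, 31, 12, 18, 34), (22, 31, 12, 2, 26), (22, 31, 12, 22, 12), (22, 35, 14, 22, 14), (22, 35, 14, 7, 28), (34, 16, 40, 18, 24), (34, 16, 40, 2, 32), (34, 16, 40, 34, 40), (34, 16, 40, 37, 12), (34, 16, 40, 8, 2), (37, 16, 12, 18, 24), (37, 16, 12, 2, 32), (37, 16, 12, 34, 40), (37, 16, 12, 37, 12), (37, 16, 12, 8, 2), (7, 35, 28, 22, 14), (7, 35, 28, 7, 28), (8, 16, 2, 18, 24), (8, 16, 2, 2, 32), (8, 16, 2, 34, 40), (8, 16, 2, 37, 12), (8, 16, 2, 8, 2)}
Apply σ_{F < F2}; surviving tuples: {(18, 16, 24, 2, 32), (18, 16, 24, 34, 40), (2, 16, 32, 34, 40), (2, 31, 26, 18, 34), (22, 31, 12, 18, 34), (22, 31, 12, 2, 26), (22, 35, 14, 7, 28), (37, 16, 12, 18, 24), (37, 16, 12, 2, 32), (37, 16, 12, 34, 40), (8, 16, 2, 18, 24), (8, 16, 2, 2, 32), (8, 16, 2, 34, 40), (8, 16, 2, 37, 12)}
π_{F2, A} gives {(12, 16), (24, 16), (26, 31), (28, 35), (32, 16), (34, 31), (40, 16)} (7 duplicate(s) eliminated).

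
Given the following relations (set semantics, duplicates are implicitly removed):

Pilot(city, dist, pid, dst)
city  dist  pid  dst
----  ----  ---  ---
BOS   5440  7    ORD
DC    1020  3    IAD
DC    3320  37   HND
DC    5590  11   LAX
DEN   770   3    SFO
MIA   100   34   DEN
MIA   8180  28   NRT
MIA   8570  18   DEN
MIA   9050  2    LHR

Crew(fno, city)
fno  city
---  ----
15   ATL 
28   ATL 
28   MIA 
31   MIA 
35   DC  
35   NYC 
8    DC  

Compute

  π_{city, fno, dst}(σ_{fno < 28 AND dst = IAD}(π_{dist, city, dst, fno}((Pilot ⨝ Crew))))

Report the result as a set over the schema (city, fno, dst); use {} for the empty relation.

Pilot ⋈ Crew (natural join on city): {(DC, 1020, 3, IAD, 35), (DC, 1020, 3, IAD, 8), (DC, 3320, 37, HND, 35), (DC, 3320, 37, HND, 8), (DC, 5590, 11, LAX, 35), (DC, 5590, 11, LAX, 8), (MIA, 100, 34, DEN, 28), (MIA, 100, 34, DEN, 31), (MIA, 8180, 28, NRT, 28), (MIA, 8180, 28, NRT, 31), (MIA, 8570, 18, DEN, 28), (MIA, 8570, 18, DEN, 31), (MIA, 9050, 2, LHR, 28), (MIA, 9050, 2, LHR, 31)}
π[dist, city, dst, fno]: project onto (dist, city, dst, fno) → {(100, MIA, DEN, 28), (100, MIA, DEN, 31), (1020, DC, IAD, 35), (1020, DC, IAD, 8), (3320, DC, HND, 35), (3320, DC, HND, 8), (5590, DC, LAX, 35), (5590, DC, LAX, 8), (8180, MIA, NRT, 28), (8180, MIA, NRT, 31), (8570, MIA, DEN, 28), (8570, MIA, DEN, 31), (9050, MIA, LHR, 28), (9050, MIA, LHR, 31)}
σ[fno < 28 AND dst = IAD]: keep tuples satisfying fno < 28 AND dst = IAD → {(1020, DC, IAD, 8)}
π[city, fno, dst]: project onto (city, fno, dst) → {(DC, 8, IAD)}

{(DC, 8, IAD)}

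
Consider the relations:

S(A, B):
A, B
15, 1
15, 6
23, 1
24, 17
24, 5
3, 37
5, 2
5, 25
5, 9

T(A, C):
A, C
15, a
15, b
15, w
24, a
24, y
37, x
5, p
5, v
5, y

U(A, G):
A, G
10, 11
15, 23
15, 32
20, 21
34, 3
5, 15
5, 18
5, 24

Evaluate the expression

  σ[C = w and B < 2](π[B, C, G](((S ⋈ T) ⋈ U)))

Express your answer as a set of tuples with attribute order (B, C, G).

{(1, w, 23), (1, w, 32)}

S ⋈ T (natural join on A): {(15, 1, a), (15, 1, b), (15, 1, w), (15, 6, a), (15, 6, b), (15, 6, w), (24, 17, a), (24, 17, y), (24, 5, a), (24, 5, y), (5, 2, p), (5, 2, v), (5, 2, y), (5, 25, p), (5, 25, v), (5, 25, y), (5, 9, p), (5, 9, v), (5, 9, y)}
(S ⋈ T) ⋈ U (natural join on A): {(15, 1, a, 23), (15, 1, a, 32), (15, 1, b, 23), (15, 1, b, 32), (15, 1, w, 23), (15, 1, w, 32), (15, 6, a, 23), (15, 6, a, 32), (15, 6, b, 23), (15, 6, b, 32), (15, 6, w, 23), (15, 6, w, 32), (5, 2, p, 15), (5, 2, p, 18), (5, 2, p, 24), (5, 2, v, 15), (5, 2, v, 18), (5, 2, v, 24), (5, 2, y, 15), (5, 2, y, 18), (5, 2, y, 24), (5, 25, p, 15), (5, 25, p, 18), (5, 25, p, 24), (5, 25, v, 15), (5, 25, v, 18), (5, 25, v, 24), (5, 25, y, 15), (5, 25, y, 18), (5, 25, y, 24), (5, 9, p, 15), (5, 9, p, 18), (5, 9, p, 24), (5, 9, v, 15), (5, 9, v, 18), (5, 9, v, 24), (5, 9, y, 15), (5, 9, y, 18), (5, 9, y, 24)}
Projecting to B, C, G: {(1, a, 23), (1, a, 32), (1, b, 23), (1, b, 32), (1, w, 23), (1, w, 32), (2, p, 15), (2, p, 18), (2, p, 24), (2, v, 15), (2, v, 18), (2, v, 24), (2, y, 15), (2, y, 18), (2, y, 24), (25, p, 15), (25, p, 18), (25, p, 24), (25, v, 15), (25, v, 18), (25, v, 24), (25, y, 15), (25, y, 18), (25, y, 24), (6, a, 23), (6, a, 32), (6, b, 23), (6, b, 32), (6, w, 23), (6, w, 32), (9, p, 15), (9, p, 18), (9, p, 24), (9, v, 15), (9, v, 18), (9, v, 24), (9, y, 15), (9, y, 18), (9, y, 24)}
Selection C = w and B < 2: {(1, w, 23), (1, w, 32)}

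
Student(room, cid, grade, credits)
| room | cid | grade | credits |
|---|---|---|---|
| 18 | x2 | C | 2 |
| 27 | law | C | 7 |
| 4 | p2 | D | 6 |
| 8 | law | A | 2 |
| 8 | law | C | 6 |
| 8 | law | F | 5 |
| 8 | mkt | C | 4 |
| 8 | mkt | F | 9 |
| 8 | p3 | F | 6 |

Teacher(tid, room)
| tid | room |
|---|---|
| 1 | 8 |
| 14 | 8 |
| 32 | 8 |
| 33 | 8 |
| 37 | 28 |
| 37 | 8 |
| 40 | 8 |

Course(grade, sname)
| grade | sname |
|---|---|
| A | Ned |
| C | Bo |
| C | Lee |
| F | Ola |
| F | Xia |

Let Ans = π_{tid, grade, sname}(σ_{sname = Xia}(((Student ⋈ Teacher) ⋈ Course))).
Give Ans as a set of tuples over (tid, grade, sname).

Student ⋈ Teacher (natural join on room): {(8, law, A, 2, 1), (8, law, A, 2, 14), (8, law, A, 2, 32), (8, law, A, 2, 33), (8, law, A, 2, 37), (8, law, A, 2, 40), (8, law, C, 6, 1), (8, law, C, 6, 14), (8, law, C, 6, 32), (8, law, C, 6, 33), (8, law, C, 6, 37), (8, law, C, 6, 40), (8, law, F, 5, 1), (8, law, F, 5, 14), (8, law, F, 5, 32), (8, law, F, 5, 33), (8, law, F, 5, 37), (8, law, F, 5, 40), (8, mkt, C, 4, 1), (8, mkt, C, 4, 14), (8, mkt, C, 4, 32), (8, mkt, C, 4, 33), (8, mkt, C, 4, 37), (8, mkt, C, 4, 40), (8, mkt, F, 9, 1), (8, mkt, F, 9, 14), (8, mkt, F, 9, 32), (8, mkt, F, 9, 33), (8, mkt, F, 9, 37), (8, mkt, F, 9, 40), (8, p3, F, 6, 1), (8, p3, F, 6, 14), (8, p3, F, 6, 32), (8, p3, F, 6, 33), (8, p3, F, 6, 37), (8, p3, F, 6, 40)}
(Student ⋈ Teacher) ⋈ Course (natural join on grade): {(8, law, A, 2, 1, Ned), (8, law, A, 2, 14, Ned), (8, law, A, 2, 32, Ned), (8, law, A, 2, 33, Ned), (8, law, A, 2, 37, Ned), (8, law, A, 2, 40, Ned), (8, law, C, 6, 1, Bo), (8, law, C, 6, 1, Lee), (8, law, C, 6, 14, Bo), (8, law, C, 6, 14, Lee), (8, law, C, 6, 32, Bo), (8, law, C, 6, 32, Lee), (8, law, C, 6, 33, Bo), (8, law, C, 6, 33, Lee), (8, law, C, 6, 37, Bo), (8, law, C, 6, 37, Lee), (8, law, C, 6, 40, Bo), (8, law, C, 6, 40, Lee), (8, law, F, 5, 1, Ola), (8, law, F, 5, 1, Xia), (8, law, F, 5, 14, Ola), (8, law, F, 5, 14, Xia), (8, law, F, 5, 32, Ola), (8, law, F, 5, 32, Xia), (8, law, F, 5, 33, Ola), (8, law, F, 5, 33, Xia), (8, law, F, 5, 37, Ola), (8, law, F, 5, 37, Xia), (8, law, F, 5, 40, Ola), (8, law, F, 5, 40, Xia), (8, mkt, C, 4, 1, Bo), (8, mkt, C, 4, 1, Lee), (8, mkt, C, 4, 14, Bo), (8, mkt, C, 4, 14, Lee), (8, mkt, C, 4, 32, Bo), (8, mkt, C, 4, 32, Lee), (8, mkt, C, 4, 33, Bo), (8, mkt, C, 4, 33, Lee), (8, mkt, C, 4, 37, Bo), (8, mkt, C, 4, 37, Lee), (8, mkt, C, 4, 40, Bo), (8, mkt, C, 4, 40, Lee), (8, mkt, F, 9, 1, Ola), (8, mkt, F, 9, 1, Xia), (8, mkt, F, 9, 14, Ola), (8, mkt, F, 9, 14, Xia), (8, mkt, F, 9, 32, Ola), (8, mkt, F, 9, 32, Xia), (8, mkt, F, 9, 33, Ola), (8, mkt, F, 9, 33, Xia), (8, mkt, F, 9, 37, Ola), (8, mkt, F, 9, 37, Xia), (8, mkt, F, 9, 40, Ola), (8, mkt, F, 9, 40, Xia), (8, p3, F, 6, 1, Ola), (8, p3, F, 6, 1, Xia), (8, p3, F, 6, 14, Ola), (8, p3, F, 6, 14, Xia), (8, p3, F, 6, 32, Ola), (8, p3, F, 6, 32, Xia), (8, p3, F, 6, 33, Ola), (8, p3, F, 6, 33, Xia), (8, p3, F, 6, 37, Ola), (8, p3, F, 6, 37, Xia), (8, p3, F, 6, 40, Ola), (8, p3, F, 6, 40, Xia)}
σ[sname = Xia]: keep tuples satisfying sname = Xia → {(8, law, F, 5, 1, Xia), (8, law, F, 5, 14, Xia), (8, law, F, 5, 32, Xia), (8, law, F, 5, 33, Xia), (8, law, F, 5, 37, Xia), (8, law, F, 5, 40, Xia), (8, mkt, F, 9, 1, Xia), (8, mkt, F, 9, 14, Xia), (8, mkt, F, 9, 32, Xia), (8, mkt, F, 9, 33, Xia), (8, mkt, F, 9, 37, Xia), (8, mkt, F, 9, 40, Xia), (8, p3, F, 6, 1, Xia), (8, p3, F, 6, 14, Xia), (8, p3, F, 6, 32, Xia), (8, p3, F, 6, 33, Xia), (8, p3, F, 6, 37, Xia), (8, p3, F, 6, 40, Xia)}
π[tid, grade, sname]: project onto (tid, grade, sname) (12 duplicate(s) eliminated) → {(1, F, Xia), (14, F, Xia), (32, F, Xia), (33, F, Xia), (37, F, Xia), (40, F, Xia)}

{(1, F, Xia), (14, F, Xia), (32, F, Xia), (33, F, Xia), (37, F, Xia), (40, F, Xia)}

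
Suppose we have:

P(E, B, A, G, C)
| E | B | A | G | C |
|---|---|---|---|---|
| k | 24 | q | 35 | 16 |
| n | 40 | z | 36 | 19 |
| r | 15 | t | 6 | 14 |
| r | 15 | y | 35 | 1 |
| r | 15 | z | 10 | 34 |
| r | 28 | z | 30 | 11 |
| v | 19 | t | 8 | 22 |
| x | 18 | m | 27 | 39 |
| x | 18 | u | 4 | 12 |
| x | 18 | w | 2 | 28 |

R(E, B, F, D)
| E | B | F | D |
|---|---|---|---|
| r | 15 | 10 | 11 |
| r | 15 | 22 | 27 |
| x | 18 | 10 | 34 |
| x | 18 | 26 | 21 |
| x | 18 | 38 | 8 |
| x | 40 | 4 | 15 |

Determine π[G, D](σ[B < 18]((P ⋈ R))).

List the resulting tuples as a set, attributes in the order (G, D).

{(10, 11), (10, 27), (35, 11), (35, 27), (6, 11), (6, 27)}

Natural join on E, B: {(r, 15, t, 6, 14, 10, 11), (r, 15, t, 6, 14, 22, 27), (r, 15, y, 35, 1, 10, 11), (r, 15, y, 35, 1, 22, 27), (r, 15, z, 10, 34, 10, 11), (r, 15, z, 10, 34, 22, 27), (x, 18, m, 27, 39, 10, 34), (x, 18, m, 27, 39, 26, 21), (x, 18, m, 27, 39, 38, 8), (x, 18, u, 4, 12, 10, 34), (x, 18, u, 4, 12, 26, 21), (x, 18, u, 4, 12, 38, 8), (x, 18, w, 2, 28, 10, 34), (x, 18, w, 2, 28, 26, 21), (x, 18, w, 2, 28, 38, 8)}
Filtering on B < 18 leaves {(r, 15, t, 6, 14, 10, 11), (r, 15, t, 6, 14, 22, 27), (r, 15, y, 35, 1, 10, 11), (r, 15, y, 35, 1, 22, 27), (r, 15, z, 10, 34, 10, 11), (r, 15, z, 10, 34, 22, 27)}.
π[G, D]: project onto (G, D) → {(10, 11), (10, 27), (35, 11), (35, 27), (6, 11), (6, 27)}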